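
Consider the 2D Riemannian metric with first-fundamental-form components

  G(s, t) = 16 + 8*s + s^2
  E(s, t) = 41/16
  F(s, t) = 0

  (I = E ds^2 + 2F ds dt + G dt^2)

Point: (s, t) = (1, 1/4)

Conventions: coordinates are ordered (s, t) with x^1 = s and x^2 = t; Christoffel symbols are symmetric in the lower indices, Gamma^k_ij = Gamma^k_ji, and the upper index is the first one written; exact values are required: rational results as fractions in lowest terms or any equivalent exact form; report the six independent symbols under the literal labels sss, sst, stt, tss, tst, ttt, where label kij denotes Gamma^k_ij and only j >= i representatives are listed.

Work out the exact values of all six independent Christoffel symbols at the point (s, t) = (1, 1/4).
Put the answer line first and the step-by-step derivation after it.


Answer: Gamma_sss = 0, Gamma_sst = 0, Gamma_stt = -80/41, Gamma_tss = 0, Gamma_tst = 1/5, Gamma_ttt = 0

E = 41/16, F = 0, G = 25 at the point
E_s = 0, E_t = 0, F_s = 0, F_t = 0, G_s = 10, G_t = 0
EG - F^2 = 1025/16;  g^inv = (16/1025) * [[25, 0], [0, 41/16]]
first-kind symbols [ij,l] = (1/2)(d_i g_jl + d_j g_il - d_l g_ij): [ss,s] = E_s/2 = 0, [ss,t] = F_s - E_t/2 = 0, [st,s] = E_t/2 = 0, [st,t] = G_s/2 = 5, [tt,s] = F_t - G_s/2 = -5, [tt,t] = G_t/2 = 0
Gamma^s_ij = (G*[ij,s] - F*[ij,t])/(EG - F^2), Gamma^t_ij = (E*[ij,t] - F*[ij,s])/(EG - F^2)


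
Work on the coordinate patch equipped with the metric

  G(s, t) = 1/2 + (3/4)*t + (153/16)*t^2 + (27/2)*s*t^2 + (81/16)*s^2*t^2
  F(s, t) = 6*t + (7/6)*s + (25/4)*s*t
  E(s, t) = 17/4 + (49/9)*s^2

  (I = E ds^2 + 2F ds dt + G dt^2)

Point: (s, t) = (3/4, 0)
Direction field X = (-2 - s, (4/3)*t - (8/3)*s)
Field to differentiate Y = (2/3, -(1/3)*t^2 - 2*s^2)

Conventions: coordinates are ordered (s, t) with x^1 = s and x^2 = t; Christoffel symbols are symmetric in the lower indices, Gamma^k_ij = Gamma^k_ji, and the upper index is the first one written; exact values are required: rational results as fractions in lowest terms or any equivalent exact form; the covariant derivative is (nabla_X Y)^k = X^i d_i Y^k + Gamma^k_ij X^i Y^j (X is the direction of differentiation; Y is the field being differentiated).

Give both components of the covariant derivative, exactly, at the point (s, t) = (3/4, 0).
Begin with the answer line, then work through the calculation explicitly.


Answer: (nabla_X Y)^s = 21689/6660, (nabla_X Y)^t = -131/3330

E = 117/16, F = 7/8, G = 1/2 at the point
E_s = 49/6, E_t = 0, F_s = 7/6, F_t = 171/16, G_s = 0, G_t = 3/4
EG - F^2 = 185/64;  g^inv = (64/185) * [[1/2, -7/8], [-7/8, 117/16]]
first-kind symbols [ij,l] = (1/2)(d_i g_jl + d_j g_il - d_l g_ij): [ss,s] = E_s/2 = 49/12, [ss,t] = F_s - E_t/2 = 7/6, [st,s] = E_t/2 = 0, [st,t] = G_s/2 = 0, [tt,s] = F_t - G_s/2 = 171/16, [tt,t] = G_t/2 = 3/8
Gamma^s_ij = (G*[ij,s] - F*[ij,t])/(EG - F^2), Gamma^t_ij = (E*[ij,t] - F*[ij,s])/(EG - F^2)
Gamma_sss = 196/555, Gamma_sst = 0, Gamma_stt = 321/185, Gamma_tss = 952/555, Gamma_tst = 0, Gamma_ttt = -423/185
X = (-11/4, -2), Y = (2/3, -9/8) at the point


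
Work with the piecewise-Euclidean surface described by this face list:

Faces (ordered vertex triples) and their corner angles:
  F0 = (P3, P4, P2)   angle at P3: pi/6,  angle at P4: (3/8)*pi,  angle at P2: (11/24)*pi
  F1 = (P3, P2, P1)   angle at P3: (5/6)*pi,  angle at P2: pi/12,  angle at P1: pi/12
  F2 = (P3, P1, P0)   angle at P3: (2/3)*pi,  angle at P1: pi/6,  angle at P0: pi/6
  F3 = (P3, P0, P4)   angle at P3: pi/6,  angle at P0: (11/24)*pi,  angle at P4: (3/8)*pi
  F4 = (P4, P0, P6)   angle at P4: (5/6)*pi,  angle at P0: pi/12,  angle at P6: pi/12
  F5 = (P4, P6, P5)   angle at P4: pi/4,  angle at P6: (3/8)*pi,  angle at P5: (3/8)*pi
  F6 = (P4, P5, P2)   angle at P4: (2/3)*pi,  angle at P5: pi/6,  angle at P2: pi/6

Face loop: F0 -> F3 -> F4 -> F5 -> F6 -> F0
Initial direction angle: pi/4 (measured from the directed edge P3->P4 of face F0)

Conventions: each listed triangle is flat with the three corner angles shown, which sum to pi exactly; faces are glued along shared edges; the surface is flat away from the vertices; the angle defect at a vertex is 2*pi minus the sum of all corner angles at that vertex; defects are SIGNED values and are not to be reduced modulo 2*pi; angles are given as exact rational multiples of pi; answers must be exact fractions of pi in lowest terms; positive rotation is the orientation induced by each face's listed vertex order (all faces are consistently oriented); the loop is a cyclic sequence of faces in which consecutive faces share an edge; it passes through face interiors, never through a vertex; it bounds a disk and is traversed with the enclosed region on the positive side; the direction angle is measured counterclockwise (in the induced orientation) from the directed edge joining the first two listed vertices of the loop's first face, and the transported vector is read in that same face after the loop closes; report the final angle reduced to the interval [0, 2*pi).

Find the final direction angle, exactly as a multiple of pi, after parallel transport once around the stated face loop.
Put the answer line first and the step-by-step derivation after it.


Answer: final direction angle = (7/4)*pi

enclosed vertex P4: corner angles sum to (5/2)*pi, defect = 2*pi - (5/2)*pi = -pi/2
summing the enclosed defects onto the initial angle, mod 2*pi in the induced orientation:
final angle = pi/4 - pi/2 = (7/4)*pi (mod 2*pi)


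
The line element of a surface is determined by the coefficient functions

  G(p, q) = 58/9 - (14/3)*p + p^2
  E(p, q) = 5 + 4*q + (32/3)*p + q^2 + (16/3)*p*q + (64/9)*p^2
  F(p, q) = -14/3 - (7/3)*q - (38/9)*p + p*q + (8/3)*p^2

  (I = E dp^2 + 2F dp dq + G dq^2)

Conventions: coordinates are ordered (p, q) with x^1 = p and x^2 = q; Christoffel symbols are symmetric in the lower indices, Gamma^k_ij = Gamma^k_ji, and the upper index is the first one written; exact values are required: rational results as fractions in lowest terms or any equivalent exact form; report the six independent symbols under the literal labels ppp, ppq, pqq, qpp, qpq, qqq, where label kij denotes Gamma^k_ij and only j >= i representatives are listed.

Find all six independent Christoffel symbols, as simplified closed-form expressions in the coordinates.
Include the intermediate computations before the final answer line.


E = 5 + 4*q + (32/3)*p + q^2 + (16/3)*p*q + (64/9)*p^2; F = -14/3 - (7/3)*q - (38/9)*p + p*q + (8/3)*p^2; G = 58/9 - (14/3)*p + p^2
Gamma^k_ij = (1/2) g^{kl} (d_i g_jl + d_j g_il - d_l g_ij), with g^inv = (1/(EG-F^2)) [[G, -F], [-F, E]]
first partials: E_p = 32/3 + (16/3)*q + (128/9)*p, E_q = 4 + 2*q + (16/3)*p, F_p = -38/9 + q + (16/3)*p, F_q = -7/3 + p, G_p = -14/3 + 2*p, G_q = 0
D = EG - F^2 = 94/9 + 4*q + 6*p + q^2 + (16/3)*p*q + (73/9)*p^2
expanded: Gamma^p_pp = (G E_p - 2F F_p + F E_q)/(2D), Gamma^p_pq = (G E_q - F G_p)/(2D), Gamma^p_qq = (2G F_q - G G_p - F G_q)/(2D), Gamma^q_pp = (2E F_p - E E_q - F E_p)/(2D), Gamma^q_pq = (E G_p - F E_q)/(2D), Gamma^q_qq = (E G_q - 2F F_q + F G_p)/(2D); substitute and cancel common factors

Answer: Gamma_ppp = (64*p + 24*q + 48)/(73*p^2 + 48*p*q + 54*p + 9*q^2 + 36*q + 94), Gamma_ppq = (24*p + 9*q + 18)/(73*p^2 + 48*p*q + 54*p + 9*q^2 + 36*q + 94), Gamma_pqq = 0, Gamma_qpp = (24*p - 56)/(73*p^2 + 48*p*q + 54*p + 9*q^2 + 36*q + 94), Gamma_qpq = (9*p - 21)/(73*p^2 + 48*p*q + 54*p + 9*q^2 + 36*q + 94), Gamma_qqq = 0


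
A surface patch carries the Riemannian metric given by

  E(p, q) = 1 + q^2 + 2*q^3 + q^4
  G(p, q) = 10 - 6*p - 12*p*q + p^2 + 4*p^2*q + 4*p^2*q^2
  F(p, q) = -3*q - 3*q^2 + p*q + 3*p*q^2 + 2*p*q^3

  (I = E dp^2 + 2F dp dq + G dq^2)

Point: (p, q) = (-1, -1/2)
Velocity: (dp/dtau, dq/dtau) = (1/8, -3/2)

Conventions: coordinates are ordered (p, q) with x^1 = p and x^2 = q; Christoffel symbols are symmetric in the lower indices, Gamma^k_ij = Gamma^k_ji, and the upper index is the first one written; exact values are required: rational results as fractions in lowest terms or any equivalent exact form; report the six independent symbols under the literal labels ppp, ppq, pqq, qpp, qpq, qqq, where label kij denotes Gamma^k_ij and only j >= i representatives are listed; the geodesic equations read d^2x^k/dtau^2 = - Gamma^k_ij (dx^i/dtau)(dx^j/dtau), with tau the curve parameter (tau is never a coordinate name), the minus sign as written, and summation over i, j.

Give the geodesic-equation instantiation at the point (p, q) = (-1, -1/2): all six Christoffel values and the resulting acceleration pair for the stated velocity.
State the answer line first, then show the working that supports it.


Answer: Gamma_ppp = 0, Gamma_ppq = 0, Gamma_pqq = 8/161, Gamma_qpp = 0, Gamma_qpq = 0, Gamma_qqq = 96/161; accelerations (d^2p/dtau^2, d^2q/dtau^2) = (-18/161, -216/161)

E = 17/16, F = 3/4, G = 10 at the point
E_p = 0, E_q = 0, F_p = 0, F_q = 1/2, G_p = 0, G_q = 12
EG - F^2 = 161/16;  g^inv = (16/161) * [[10, -3/4], [-3/4, 17/16]]
first-kind symbols [ij,l] = (1/2)(d_i g_jl + d_j g_il - d_l g_ij): [pp,p] = E_p/2 = 0, [pp,q] = F_p - E_q/2 = 0, [pq,p] = E_q/2 = 0, [pq,q] = G_p/2 = 0, [qq,p] = F_q - G_p/2 = 1/2, [qq,q] = G_q/2 = 6
Gamma^p_ij = (G*[ij,p] - F*[ij,q])/(EG - F^2), Gamma^q_ij = (E*[ij,q] - F*[ij,p])/(EG - F^2)
Gamma_ppp = 0, Gamma_ppq = 0, Gamma_pqq = 8/161, Gamma_qpp = 0, Gamma_qpq = 0, Gamma_qqq = 96/161
d^2p/dtau^2 = -(Gamma_ppp*(1/8)^2 + 2*Gamma_ppq*(1/8)*(-3/2) + Gamma_pqq*(-3/2)^2) = -18/161
d^2q/dtau^2 = -(Gamma_qpp*(1/8)^2 + 2*Gamma_qpq*(1/8)*(-3/2) + Gamma_qqq*(-3/2)^2) = -216/161


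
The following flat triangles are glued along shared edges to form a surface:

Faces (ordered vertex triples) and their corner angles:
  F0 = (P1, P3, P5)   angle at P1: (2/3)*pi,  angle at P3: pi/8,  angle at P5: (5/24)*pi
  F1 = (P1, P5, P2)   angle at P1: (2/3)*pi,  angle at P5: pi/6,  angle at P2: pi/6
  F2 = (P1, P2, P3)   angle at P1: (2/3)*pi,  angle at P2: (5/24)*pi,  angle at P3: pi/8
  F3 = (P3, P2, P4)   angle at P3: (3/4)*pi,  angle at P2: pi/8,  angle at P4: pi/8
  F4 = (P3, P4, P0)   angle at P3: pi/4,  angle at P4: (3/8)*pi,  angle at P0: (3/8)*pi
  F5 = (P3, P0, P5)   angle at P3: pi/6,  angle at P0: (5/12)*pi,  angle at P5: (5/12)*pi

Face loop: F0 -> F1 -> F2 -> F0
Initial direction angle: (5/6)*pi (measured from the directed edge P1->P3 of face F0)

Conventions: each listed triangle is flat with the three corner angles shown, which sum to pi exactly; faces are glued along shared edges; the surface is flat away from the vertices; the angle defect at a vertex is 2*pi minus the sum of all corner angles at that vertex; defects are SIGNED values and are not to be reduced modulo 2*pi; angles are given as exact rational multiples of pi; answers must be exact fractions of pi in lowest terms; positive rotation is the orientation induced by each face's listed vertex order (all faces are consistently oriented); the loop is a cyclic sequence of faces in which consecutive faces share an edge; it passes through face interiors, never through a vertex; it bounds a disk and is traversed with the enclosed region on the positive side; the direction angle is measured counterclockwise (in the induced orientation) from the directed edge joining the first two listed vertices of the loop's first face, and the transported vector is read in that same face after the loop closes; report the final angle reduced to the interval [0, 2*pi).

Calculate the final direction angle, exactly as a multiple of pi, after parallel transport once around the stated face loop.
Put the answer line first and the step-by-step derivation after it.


Answer: final direction angle = (5/6)*pi

enclosed vertex P1: corner angles sum to 2*pi, defect = 2*pi - 2*pi = 0
summing the enclosed defects onto the initial angle, mod 2*pi in the induced orientation:
final angle = (5/6)*pi + 0 = (5/6)*pi (mod 2*pi)


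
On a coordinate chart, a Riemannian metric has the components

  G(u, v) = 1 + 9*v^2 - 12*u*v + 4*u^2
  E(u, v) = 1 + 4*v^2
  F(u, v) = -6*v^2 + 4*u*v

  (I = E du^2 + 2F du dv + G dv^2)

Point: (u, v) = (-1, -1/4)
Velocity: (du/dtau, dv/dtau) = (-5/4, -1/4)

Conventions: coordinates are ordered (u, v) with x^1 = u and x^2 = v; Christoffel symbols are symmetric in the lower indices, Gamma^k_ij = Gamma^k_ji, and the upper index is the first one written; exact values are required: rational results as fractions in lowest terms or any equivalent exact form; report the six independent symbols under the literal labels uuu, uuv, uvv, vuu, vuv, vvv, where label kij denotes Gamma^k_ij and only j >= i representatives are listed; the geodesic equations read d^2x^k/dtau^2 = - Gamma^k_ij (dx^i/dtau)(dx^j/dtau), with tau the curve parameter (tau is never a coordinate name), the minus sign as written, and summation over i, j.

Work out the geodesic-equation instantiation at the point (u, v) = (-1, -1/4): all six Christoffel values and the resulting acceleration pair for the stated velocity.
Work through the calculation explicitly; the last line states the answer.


E = 5/4, F = 5/8, G = 41/16 at the point
E_u = 0, E_v = -2, F_u = -1, F_v = -1, G_u = -5, G_v = 15/2
EG - F^2 = 45/16;  g^inv = (16/45) * [[41/16, -5/8], [-5/8, 5/4]]
first-kind symbols [ij,l] = (1/2)(d_i g_jl + d_j g_il - d_l g_ij): [uu,u] = E_u/2 = 0, [uu,v] = F_u - E_v/2 = 0, [uv,u] = E_v/2 = -1, [uv,v] = G_u/2 = -5/2, [vv,u] = F_v - G_u/2 = 3/2, [vv,v] = G_v/2 = 15/4
Gamma^u_ij = (G*[ij,u] - F*[ij,v])/(EG - F^2), Gamma^v_ij = (E*[ij,v] - F*[ij,u])/(EG - F^2)
Gamma_uuu = 0, Gamma_uuv = -16/45, Gamma_uvv = 8/15, Gamma_vuu = 0, Gamma_vuv = -8/9, Gamma_vvv = 4/3
d^2u/dtau^2 = -(Gamma_uuu*(-5/4)^2 + 2*Gamma_uuv*(-5/4)*(-1/4) + Gamma_uvv*(-1/4)^2) = 17/90
d^2v/dtau^2 = -(Gamma_vuu*(-5/4)^2 + 2*Gamma_vuv*(-5/4)*(-1/4) + Gamma_vvv*(-1/4)^2) = 17/36

Answer: Gamma_uuu = 0, Gamma_uuv = -16/45, Gamma_uvv = 8/15, Gamma_vuu = 0, Gamma_vuv = -8/9, Gamma_vvv = 4/3; accelerations (d^2u/dtau^2, d^2v/dtau^2) = (17/90, 17/36)


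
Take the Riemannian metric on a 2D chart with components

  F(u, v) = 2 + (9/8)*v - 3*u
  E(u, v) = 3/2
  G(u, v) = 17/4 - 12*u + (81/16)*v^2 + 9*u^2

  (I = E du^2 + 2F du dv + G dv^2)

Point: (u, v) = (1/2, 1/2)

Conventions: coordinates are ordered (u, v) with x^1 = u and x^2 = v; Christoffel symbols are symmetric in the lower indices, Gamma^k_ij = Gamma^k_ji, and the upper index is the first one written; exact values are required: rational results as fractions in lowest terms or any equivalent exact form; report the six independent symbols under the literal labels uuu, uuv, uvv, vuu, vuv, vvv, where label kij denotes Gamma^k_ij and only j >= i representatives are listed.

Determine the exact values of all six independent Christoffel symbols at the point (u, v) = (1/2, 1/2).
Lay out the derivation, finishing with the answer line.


E = 3/2, F = 17/16, G = 113/64 at the point
E_u = 0, E_v = 0, F_u = -3, F_v = 9/8, G_u = -3, G_v = 81/16
EG - F^2 = 389/256;  g^inv = (256/389) * [[113/64, -17/16], [-17/16, 3/2]]
first-kind symbols [ij,l] = (1/2)(d_i g_jl + d_j g_il - d_l g_ij): [uu,u] = E_u/2 = 0, [uu,v] = F_u - E_v/2 = -3, [uv,u] = E_v/2 = 0, [uv,v] = G_u/2 = -3/2, [vv,u] = F_v - G_u/2 = 21/8, [vv,v] = G_v/2 = 81/32
Gamma^u_ij = (G*[ij,u] - F*[ij,v])/(EG - F^2), Gamma^v_ij = (E*[ij,v] - F*[ij,u])/(EG - F^2)

Answer: Gamma_uuu = 816/389, Gamma_uuv = 408/389, Gamma_uvv = 498/389, Gamma_vuu = -1152/389, Gamma_vuv = -576/389, Gamma_vvv = 258/389


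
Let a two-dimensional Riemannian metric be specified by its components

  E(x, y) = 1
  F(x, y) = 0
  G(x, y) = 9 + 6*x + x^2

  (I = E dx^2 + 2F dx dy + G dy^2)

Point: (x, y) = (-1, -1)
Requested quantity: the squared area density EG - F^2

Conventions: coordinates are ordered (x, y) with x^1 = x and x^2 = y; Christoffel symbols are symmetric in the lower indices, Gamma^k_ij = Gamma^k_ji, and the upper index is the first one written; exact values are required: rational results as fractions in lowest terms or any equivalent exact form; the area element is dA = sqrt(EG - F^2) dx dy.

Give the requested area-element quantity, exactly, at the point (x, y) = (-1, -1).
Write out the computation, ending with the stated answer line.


E = 1, F = 0, G = 4; EG - F^2 = 4

Answer: EG - F^2 = 4


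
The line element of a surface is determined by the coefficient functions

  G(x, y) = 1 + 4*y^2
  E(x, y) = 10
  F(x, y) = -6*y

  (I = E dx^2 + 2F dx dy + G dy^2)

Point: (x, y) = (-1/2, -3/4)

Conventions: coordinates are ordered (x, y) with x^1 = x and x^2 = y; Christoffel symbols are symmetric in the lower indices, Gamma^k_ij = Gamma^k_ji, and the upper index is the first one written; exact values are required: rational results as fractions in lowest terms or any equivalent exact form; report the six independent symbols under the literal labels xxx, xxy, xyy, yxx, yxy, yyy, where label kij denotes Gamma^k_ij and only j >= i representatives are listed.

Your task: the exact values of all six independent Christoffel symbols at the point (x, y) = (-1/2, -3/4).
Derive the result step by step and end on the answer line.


E = 10, F = 9/2, G = 13/4 at the point
E_x = 0, E_y = 0, F_x = 0, F_y = -6, G_x = 0, G_y = -6
EG - F^2 = 49/4;  g^inv = (4/49) * [[13/4, -9/2], [-9/2, 10]]
first-kind symbols [ij,l] = (1/2)(d_i g_jl + d_j g_il - d_l g_ij): [xx,x] = E_x/2 = 0, [xx,y] = F_x - E_y/2 = 0, [xy,x] = E_y/2 = 0, [xy,y] = G_x/2 = 0, [yy,x] = F_y - G_x/2 = -6, [yy,y] = G_y/2 = -3
Gamma^x_ij = (G*[ij,x] - F*[ij,y])/(EG - F^2), Gamma^y_ij = (E*[ij,y] - F*[ij,x])/(EG - F^2)

Answer: Gamma_xxx = 0, Gamma_xxy = 0, Gamma_xyy = -24/49, Gamma_yxx = 0, Gamma_yxy = 0, Gamma_yyy = -12/49


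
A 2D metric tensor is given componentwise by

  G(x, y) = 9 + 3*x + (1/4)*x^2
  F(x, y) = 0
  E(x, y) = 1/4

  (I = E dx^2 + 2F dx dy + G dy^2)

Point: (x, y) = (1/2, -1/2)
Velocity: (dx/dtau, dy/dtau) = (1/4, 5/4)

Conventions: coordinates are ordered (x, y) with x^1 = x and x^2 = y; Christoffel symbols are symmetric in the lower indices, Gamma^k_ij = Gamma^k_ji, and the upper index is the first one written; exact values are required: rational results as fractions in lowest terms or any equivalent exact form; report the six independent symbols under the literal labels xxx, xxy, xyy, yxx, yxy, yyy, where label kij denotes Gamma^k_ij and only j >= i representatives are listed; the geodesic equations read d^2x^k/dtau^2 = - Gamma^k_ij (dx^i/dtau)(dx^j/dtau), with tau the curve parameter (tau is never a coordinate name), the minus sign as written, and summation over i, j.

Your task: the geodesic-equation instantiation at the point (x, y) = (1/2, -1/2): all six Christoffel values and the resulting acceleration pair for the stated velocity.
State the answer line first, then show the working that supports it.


Answer: Gamma_xxx = 0, Gamma_xxy = 0, Gamma_xyy = -13/2, Gamma_yxx = 0, Gamma_yxy = 2/13, Gamma_yyy = 0; accelerations (d^2x/dtau^2, d^2y/dtau^2) = (325/32, -5/52)

E = 1/4, F = 0, G = 169/16 at the point
E_x = 0, E_y = 0, F_x = 0, F_y = 0, G_x = 13/4, G_y = 0
EG - F^2 = 169/64;  g^inv = (64/169) * [[169/16, 0], [0, 1/4]]
first-kind symbols [ij,l] = (1/2)(d_i g_jl + d_j g_il - d_l g_ij): [xx,x] = E_x/2 = 0, [xx,y] = F_x - E_y/2 = 0, [xy,x] = E_y/2 = 0, [xy,y] = G_x/2 = 13/8, [yy,x] = F_y - G_x/2 = -13/8, [yy,y] = G_y/2 = 0
Gamma^x_ij = (G*[ij,x] - F*[ij,y])/(EG - F^2), Gamma^y_ij = (E*[ij,y] - F*[ij,x])/(EG - F^2)
Gamma_xxx = 0, Gamma_xxy = 0, Gamma_xyy = -13/2, Gamma_yxx = 0, Gamma_yxy = 2/13, Gamma_yyy = 0
d^2x/dtau^2 = -(Gamma_xxx*(1/4)^2 + 2*Gamma_xxy*(1/4)*(5/4) + Gamma_xyy*(5/4)^2) = 325/32
d^2y/dtau^2 = -(Gamma_yxx*(1/4)^2 + 2*Gamma_yxy*(1/4)*(5/4) + Gamma_yyy*(5/4)^2) = -5/52


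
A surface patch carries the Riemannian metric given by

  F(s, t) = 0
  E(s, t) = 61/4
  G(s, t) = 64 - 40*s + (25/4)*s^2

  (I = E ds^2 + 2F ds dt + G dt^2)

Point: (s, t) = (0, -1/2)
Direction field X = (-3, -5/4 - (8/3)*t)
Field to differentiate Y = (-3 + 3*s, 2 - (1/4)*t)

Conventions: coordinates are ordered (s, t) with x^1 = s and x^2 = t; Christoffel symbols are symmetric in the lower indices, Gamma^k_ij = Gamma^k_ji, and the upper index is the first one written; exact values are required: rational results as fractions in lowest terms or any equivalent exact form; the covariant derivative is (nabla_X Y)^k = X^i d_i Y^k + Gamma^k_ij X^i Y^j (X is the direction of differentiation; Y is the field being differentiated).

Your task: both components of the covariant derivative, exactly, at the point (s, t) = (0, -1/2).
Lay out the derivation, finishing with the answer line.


E = 61/4, F = 0, G = 64 at the point
E_s = 0, E_t = 0, F_s = 0, F_t = 0, G_s = -40, G_t = 0
EG - F^2 = 976;  g^inv = (1/976) * [[64, 0], [0, 61/4]]
first-kind symbols [ij,l] = (1/2)(d_i g_jl + d_j g_il - d_l g_ij): [ss,s] = E_s/2 = 0, [ss,t] = F_s - E_t/2 = 0, [st,s] = E_t/2 = 0, [st,t] = G_s/2 = -20, [tt,s] = F_t - G_s/2 = 20, [tt,t] = G_t/2 = 0
Gamma^s_ij = (G*[ij,s] - F*[ij,t])/(EG - F^2), Gamma^t_ij = (E*[ij,t] - F*[ij,s])/(EG - F^2)
Gamma_sss = 0, Gamma_sst = 0, Gamma_stt = 80/61, Gamma_tss = 0, Gamma_tst = -5/16, Gamma_ttt = 0
X = (-3, 1/12), Y = (-3, 17/8) at the point

Answer: (nabla_X Y)^s = -3209/366, (nabla_X Y)^t = 787/384


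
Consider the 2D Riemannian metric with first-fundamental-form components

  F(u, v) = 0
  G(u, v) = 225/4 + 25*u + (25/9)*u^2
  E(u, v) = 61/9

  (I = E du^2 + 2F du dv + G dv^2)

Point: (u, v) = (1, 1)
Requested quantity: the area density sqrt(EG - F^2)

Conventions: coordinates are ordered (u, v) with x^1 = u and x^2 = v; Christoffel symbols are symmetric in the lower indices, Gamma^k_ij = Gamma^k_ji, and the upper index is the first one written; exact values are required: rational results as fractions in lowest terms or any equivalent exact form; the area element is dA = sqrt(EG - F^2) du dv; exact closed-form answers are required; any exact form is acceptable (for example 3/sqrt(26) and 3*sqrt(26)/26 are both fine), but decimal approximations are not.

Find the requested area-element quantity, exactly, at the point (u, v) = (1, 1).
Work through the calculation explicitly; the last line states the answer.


E = 61/9, F = 0, G = 3025/36; EG - F^2 = 184525/324

Answer: sqrt(EG - F^2) = 55*sqrt(61)/18


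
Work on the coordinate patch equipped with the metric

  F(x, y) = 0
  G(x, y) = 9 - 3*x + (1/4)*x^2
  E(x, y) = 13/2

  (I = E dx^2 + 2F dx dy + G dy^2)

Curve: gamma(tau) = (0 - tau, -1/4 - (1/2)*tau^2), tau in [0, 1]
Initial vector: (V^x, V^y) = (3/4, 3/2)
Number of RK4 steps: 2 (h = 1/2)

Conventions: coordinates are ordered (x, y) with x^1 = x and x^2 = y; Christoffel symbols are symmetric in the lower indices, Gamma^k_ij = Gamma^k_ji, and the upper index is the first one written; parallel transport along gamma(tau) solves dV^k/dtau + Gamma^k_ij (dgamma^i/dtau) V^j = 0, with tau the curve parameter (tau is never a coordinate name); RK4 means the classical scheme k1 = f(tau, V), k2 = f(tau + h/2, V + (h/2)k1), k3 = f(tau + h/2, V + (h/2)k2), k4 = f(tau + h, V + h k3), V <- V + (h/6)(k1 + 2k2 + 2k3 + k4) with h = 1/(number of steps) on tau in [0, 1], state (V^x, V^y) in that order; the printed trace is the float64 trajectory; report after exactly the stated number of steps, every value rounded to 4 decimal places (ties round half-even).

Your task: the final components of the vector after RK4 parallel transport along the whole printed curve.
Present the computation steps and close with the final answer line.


gamma'(tau) = (-1, -tau); f(tau, V)^k = -Gamma^k_ij(gamma(tau)) gamma'^i(tau) V^j; h = 1/2; intermediate values shown to 6 dp
curve data and Christoffel symbols at the stage parameters:
  tau = 0.000000: gamma = (0.000000, -0.250000), gamma' = (-1.000000, 0.000000); Gamma_xxx = 0.000000, Gamma_xxy = 0.000000, Gamma_xyy = 0.230769, Gamma_yxx = 0.000000, Gamma_yxy = -0.166667, Gamma_yyy = 0.000000
  tau = 0.250000: gamma = (-0.250000, -0.281250), gamma' = (-1.000000, -0.250000); Gamma_xxx = 0.000000, Gamma_xxy = 0.000000, Gamma_xyy = 0.240385, Gamma_yxx = 0.000000, Gamma_yxy = -0.160000, Gamma_yyy = 0.000000
  tau = 0.500000: gamma = (-0.500000, -0.375000), gamma' = (-1.000000, -0.500000); Gamma_xxx = 0.000000, Gamma_xxy = 0.000000, Gamma_xyy = 0.250000, Gamma_yxx = 0.000000, Gamma_yxy = -0.153846, Gamma_yyy = 0.000000
  tau = 0.750000: gamma = (-0.750000, -0.531250), gamma' = (-1.000000, -0.750000); Gamma_xxx = 0.000000, Gamma_xxy = 0.000000, Gamma_xyy = 0.259615, Gamma_yxx = 0.000000, Gamma_yxy = -0.148148, Gamma_yyy = 0.000000
  tau = 1.000000: gamma = (-1.000000, -0.750000), gamma' = (-1.000000, -1.000000); Gamma_xxx = 0.000000, Gamma_xxy = 0.000000, Gamma_xyy = 0.269231, Gamma_yxx = 0.000000, Gamma_yxy = -0.142857, Gamma_yyy = 0.000000
step 0: V^x = 0.7500, V^y = 1.5000
step 1: k1 = (0.000000, -0.250000), k2 = (0.086388, -0.260000), k3 = (0.086238, -0.260464), k4 = (0.171221, -0.271743); V <- V + (h/6)(k1 + 2k2 + 2k3 + k4): V^x = 0.7930, V^y = 1.3698
step 2: k1 = (0.171222, -0.271738), k2 = (0.253484, -0.285737), k3 = (0.252802, -0.287504), k4 = (0.330084, -0.306495); V <- V + (h/6)(k1 + 2k2 + 2k3 + k4): V^x = 0.9192, V^y = 1.2261

Answer: V^x = 0.9192, V^y = 1.2261


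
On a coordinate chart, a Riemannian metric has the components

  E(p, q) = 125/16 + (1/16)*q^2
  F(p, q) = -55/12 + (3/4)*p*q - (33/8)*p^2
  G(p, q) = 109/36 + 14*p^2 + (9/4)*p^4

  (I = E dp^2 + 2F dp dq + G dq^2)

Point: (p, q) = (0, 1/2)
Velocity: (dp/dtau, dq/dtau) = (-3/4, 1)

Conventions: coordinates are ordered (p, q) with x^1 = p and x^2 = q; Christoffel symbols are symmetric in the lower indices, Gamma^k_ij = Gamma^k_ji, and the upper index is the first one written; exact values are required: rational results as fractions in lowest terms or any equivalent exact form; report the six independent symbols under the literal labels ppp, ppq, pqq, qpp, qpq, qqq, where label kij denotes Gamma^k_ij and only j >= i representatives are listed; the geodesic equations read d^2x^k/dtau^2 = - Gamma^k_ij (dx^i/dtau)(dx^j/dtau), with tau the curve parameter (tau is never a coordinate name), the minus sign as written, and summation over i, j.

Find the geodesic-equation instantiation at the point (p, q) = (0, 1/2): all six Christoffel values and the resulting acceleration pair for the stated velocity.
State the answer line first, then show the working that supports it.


Answer: Gamma_ppp = 3630/6209, Gamma_ppq = 218/6209, Gamma_pqq = 0, Gamma_qpp = 49599/49672, Gamma_qpq = 330/6209, Gamma_qqq = 0; accelerations (d^2p/dtau^2, d^2q/dtau^2) = (-13719/49672, -383031/794752)

E = 501/64, F = -55/12, G = 109/36 at the point
E_p = 0, E_q = 1/16, F_p = 3/8, F_q = 0, G_p = 0, G_q = 0
EG - F^2 = 6209/2304;  g^inv = (2304/6209) * [[109/36, 55/12], [55/12, 501/64]]
first-kind symbols [ij,l] = (1/2)(d_i g_jl + d_j g_il - d_l g_ij): [pp,p] = E_p/2 = 0, [pp,q] = F_p - E_q/2 = 11/32, [pq,p] = E_q/2 = 1/32, [pq,q] = G_p/2 = 0, [qq,p] = F_q - G_p/2 = 0, [qq,q] = G_q/2 = 0
Gamma^p_ij = (G*[ij,p] - F*[ij,q])/(EG - F^2), Gamma^q_ij = (E*[ij,q] - F*[ij,p])/(EG - F^2)
Gamma_ppp = 3630/6209, Gamma_ppq = 218/6209, Gamma_pqq = 0, Gamma_qpp = 49599/49672, Gamma_qpq = 330/6209, Gamma_qqq = 0
d^2p/dtau^2 = -(Gamma_ppp*(-3/4)^2 + 2*Gamma_ppq*(-3/4)*(1) + Gamma_pqq*(1)^2) = -13719/49672
d^2q/dtau^2 = -(Gamma_qpp*(-3/4)^2 + 2*Gamma_qpq*(-3/4)*(1) + Gamma_qqq*(1)^2) = -383031/794752


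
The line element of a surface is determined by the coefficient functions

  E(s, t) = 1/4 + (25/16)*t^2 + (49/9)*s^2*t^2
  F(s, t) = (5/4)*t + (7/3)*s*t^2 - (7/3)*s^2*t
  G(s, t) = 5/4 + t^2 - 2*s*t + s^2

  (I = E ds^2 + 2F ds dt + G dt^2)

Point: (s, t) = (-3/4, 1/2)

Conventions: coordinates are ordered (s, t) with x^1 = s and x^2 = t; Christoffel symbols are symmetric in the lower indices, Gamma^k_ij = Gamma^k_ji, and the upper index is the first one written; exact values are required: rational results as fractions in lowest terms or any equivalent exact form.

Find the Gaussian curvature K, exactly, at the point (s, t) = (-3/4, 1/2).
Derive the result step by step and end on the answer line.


E = 45/32, F = -15/32, G = 45/16, EG - F^2 = 3825/1024 at the point
E_s = -49/24, E_t = 37/8, F_s = 7/3, F_t = -29/16, G_s = -5/2, G_t = 5/2
E_tt = 37/4, F_st = 35/6, G_ss = 2
K follows from Brioschi's formula, (det M1 - det M2)/(EG - F^2)^2.
M1 = [[-E_tt/2 + F_st - G_ss/2, E_s/2, F_s - E_t/2], [F_t - G_s/2, E, F], [G_t/2, F, G]] = [[5/24, -49/48, 1/48], [-9/16, 45/32, -15/32], [5/4, -15/32, 45/16]]; det M1 = -1105/4096
M2 = [[0, E_t/2, G_s/2], [E_t/2, E, F], [G_s/2, F, G]] = [[0, 37/16, -5/4], [37/16, 45/32, -15/32], [-5/4, -15/32, 45/16]]; det M2 = -59505/4096
det M1 - det M2 = 1825/128; K = 1825/128 / (3825/1024)^2 = 598016/585225

Answer: K = 598016/585225


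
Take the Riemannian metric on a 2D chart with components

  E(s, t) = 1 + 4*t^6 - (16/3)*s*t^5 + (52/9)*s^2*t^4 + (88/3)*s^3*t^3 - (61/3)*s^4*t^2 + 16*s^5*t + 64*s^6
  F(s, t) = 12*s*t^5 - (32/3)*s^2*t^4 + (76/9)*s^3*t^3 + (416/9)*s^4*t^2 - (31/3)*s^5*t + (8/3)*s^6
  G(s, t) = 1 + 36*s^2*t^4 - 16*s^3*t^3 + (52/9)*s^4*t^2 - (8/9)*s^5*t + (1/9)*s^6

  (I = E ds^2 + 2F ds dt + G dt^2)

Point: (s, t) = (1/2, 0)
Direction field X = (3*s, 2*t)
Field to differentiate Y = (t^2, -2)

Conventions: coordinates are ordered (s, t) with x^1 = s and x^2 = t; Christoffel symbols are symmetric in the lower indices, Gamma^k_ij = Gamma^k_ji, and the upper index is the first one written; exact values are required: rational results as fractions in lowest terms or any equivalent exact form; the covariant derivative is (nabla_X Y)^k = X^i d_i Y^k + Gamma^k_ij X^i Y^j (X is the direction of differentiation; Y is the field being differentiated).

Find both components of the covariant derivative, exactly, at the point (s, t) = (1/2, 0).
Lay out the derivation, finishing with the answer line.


E = 2, F = 1/24, G = 577/576 at the point
E_s = 12, E_t = 1/2, F_s = 1/2, F_t = -31/96, G_s = 1/48, G_t = -1/36
EG - F^2 = 1153/576;  g^inv = (576/1153) * [[577/576, -1/24], [-1/24, 2]]
first-kind symbols [ij,l] = (1/2)(d_i g_jl + d_j g_il - d_l g_ij): [ss,s] = E_s/2 = 6, [ss,t] = F_s - E_t/2 = 1/4, [st,s] = E_t/2 = 1/4, [st,t] = G_s/2 = 1/96, [tt,s] = F_t - G_s/2 = -1/3, [tt,t] = G_t/2 = -1/72
Gamma^s_ij = (G*[ij,s] - F*[ij,t])/(EG - F^2), Gamma^t_ij = (E*[ij,t] - F*[ij,s])/(EG - F^2)
Gamma_sss = 3456/1153, Gamma_sst = 144/1153, Gamma_stt = -192/1153, Gamma_tss = 144/1153, Gamma_tst = 6/1153, Gamma_ttt = -8/1153
X = (3/2, 0), Y = (0, -2) at the point

Answer: (nabla_X Y)^s = -432/1153, (nabla_X Y)^t = -18/1153


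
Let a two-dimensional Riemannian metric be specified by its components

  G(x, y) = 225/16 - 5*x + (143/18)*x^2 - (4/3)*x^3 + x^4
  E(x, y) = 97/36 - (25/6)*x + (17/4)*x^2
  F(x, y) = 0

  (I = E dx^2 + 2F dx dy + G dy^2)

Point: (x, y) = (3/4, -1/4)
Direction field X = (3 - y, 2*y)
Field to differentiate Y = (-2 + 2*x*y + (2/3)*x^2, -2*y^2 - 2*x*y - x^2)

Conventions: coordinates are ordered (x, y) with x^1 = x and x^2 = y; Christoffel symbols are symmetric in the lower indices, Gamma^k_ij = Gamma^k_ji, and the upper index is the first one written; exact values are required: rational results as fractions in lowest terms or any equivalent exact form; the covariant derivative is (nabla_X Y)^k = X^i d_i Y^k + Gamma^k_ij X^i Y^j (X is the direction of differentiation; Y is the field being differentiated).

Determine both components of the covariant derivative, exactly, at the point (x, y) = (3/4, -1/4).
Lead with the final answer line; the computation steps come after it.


Answer: (nabla_X Y)^x = -54913/18064, (nabla_X Y)^y = -4397/1464

E = 1129/576, F = 0, G = 3721/256 at the point
E_x = 53/24, E_y = 0, F_x = 0, F_y = 0, G_x = 305/48, G_y = 0
EG - F^2 = 4201009/147456;  g^inv = (147456/4201009) * [[3721/256, 0], [0, 1129/576]]
first-kind symbols [ij,l] = (1/2)(d_i g_jl + d_j g_il - d_l g_ij): [xx,x] = E_x/2 = 53/48, [xx,y] = F_x - E_y/2 = 0, [xy,x] = E_y/2 = 0, [xy,y] = G_x/2 = 305/96, [yy,x] = F_y - G_x/2 = -305/96, [yy,y] = G_y/2 = 0
Gamma^x_ij = (G*[ij,x] - F*[ij,y])/(EG - F^2), Gamma^y_ij = (E*[ij,y] - F*[ij,x])/(EG - F^2)
Gamma_xxx = 636/1129, Gamma_xxy = 0, Gamma_xyy = -1830/1129, Gamma_yxx = 0, Gamma_yxy = 40/183, Gamma_yyy = 0
X = (13/4, -1/2), Y = (-2, -5/16) at the point


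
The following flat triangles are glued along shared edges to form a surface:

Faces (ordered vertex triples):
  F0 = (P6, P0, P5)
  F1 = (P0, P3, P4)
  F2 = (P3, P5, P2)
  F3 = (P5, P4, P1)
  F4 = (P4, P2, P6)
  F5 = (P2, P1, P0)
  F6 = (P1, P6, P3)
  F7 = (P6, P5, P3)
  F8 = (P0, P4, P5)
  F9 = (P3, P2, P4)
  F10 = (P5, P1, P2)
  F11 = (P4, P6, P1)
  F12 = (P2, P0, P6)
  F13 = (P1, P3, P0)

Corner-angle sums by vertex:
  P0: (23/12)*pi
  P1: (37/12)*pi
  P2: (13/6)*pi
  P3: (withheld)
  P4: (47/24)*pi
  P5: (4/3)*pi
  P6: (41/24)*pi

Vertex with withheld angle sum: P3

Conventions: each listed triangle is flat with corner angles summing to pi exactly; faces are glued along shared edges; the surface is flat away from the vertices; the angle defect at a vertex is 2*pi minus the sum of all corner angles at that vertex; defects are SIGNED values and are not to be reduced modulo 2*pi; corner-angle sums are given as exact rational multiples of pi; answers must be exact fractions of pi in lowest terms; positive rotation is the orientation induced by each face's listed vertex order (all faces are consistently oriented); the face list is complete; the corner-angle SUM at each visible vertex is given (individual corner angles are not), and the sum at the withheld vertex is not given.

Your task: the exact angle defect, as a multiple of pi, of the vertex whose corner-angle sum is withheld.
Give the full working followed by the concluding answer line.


V = 7, E = 21, F = 14; chi = V - E + F = 0
Gauss-Bonnet: total defect = 2*pi*chi = 0; visible defects sum to -pi/6

Answer: defect(P3) = pi/6


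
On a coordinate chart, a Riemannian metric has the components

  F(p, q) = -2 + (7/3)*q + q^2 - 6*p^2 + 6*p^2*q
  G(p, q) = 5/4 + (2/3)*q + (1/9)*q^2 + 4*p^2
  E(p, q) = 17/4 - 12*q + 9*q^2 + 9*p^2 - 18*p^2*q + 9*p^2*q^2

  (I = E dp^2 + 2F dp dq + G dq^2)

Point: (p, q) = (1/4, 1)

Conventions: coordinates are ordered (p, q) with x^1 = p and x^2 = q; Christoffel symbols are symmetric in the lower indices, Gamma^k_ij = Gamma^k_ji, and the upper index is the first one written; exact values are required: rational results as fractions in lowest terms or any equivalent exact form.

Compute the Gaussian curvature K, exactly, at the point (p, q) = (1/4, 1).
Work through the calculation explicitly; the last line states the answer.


E = 5/4, F = 4/3, G = 41/18, EG - F^2 = 77/72 at the point
E_p = 0, E_q = 6, F_p = 0, F_q = 113/24, G_p = 2, G_q = 8/9
E_qq = 153/8, F_pq = 3, G_pp = 8
Compute both Brioschi determinants and normalise by (EG - F^2)^2.
M1 = [[-E_qq/2 + F_pq - G_pp/2, E_p/2, F_p - E_q/2], [F_q - G_p/2, E, F], [G_q/2, F, G]] = [[-169/16, 0, -3], [89/24, 5/4, 4/3], [4/9, 4/3, 41/18]]; det M1 = -28181/1152
M2 = [[0, E_q/2, G_p/2], [E_q/2, E, F], [G_p/2, F, G]] = [[0, 3, 1], [3, 5/4, 4/3], [1, 4/3, 41/18]]; det M2 = -55/4
det M1 - det M2 = -12341/1152; K = -12341/1152 / (77/72)^2 = -15867/1694

Answer: K = -15867/1694


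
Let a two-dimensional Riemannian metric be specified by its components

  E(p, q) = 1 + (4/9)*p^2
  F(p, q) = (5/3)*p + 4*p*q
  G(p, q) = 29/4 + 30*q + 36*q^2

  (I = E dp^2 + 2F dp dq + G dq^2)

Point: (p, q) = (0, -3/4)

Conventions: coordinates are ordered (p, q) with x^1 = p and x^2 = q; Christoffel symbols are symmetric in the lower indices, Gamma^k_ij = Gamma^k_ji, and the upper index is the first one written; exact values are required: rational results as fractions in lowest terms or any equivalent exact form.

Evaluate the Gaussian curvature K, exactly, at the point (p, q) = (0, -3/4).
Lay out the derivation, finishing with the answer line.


E = 1, F = 0, G = 5, EG - F^2 = 5 at the point
E_p = 0, E_q = 0, F_p = -4/3, F_q = 0, G_p = 0, G_q = -24
E_qq = 0, F_pq = 4, G_pp = 0
K follows from Brioschi's formula, (det M1 - det M2)/(EG - F^2)^2.
M1 = [[-E_qq/2 + F_pq - G_pp/2, E_p/2, F_p - E_q/2], [F_q - G_p/2, E, F], [G_q/2, F, G]] = [[4, 0, -4/3], [0, 1, 0], [-12, 0, 5]]; det M1 = 4
M2 = [[0, E_q/2, G_p/2], [E_q/2, E, F], [G_p/2, F, G]] = [[0, 0, 0], [0, 1, 0], [0, 0, 5]]; det M2 = 0
det M1 - det M2 = 4; K = 4 / (5)^2 = 4/25

Answer: K = 4/25


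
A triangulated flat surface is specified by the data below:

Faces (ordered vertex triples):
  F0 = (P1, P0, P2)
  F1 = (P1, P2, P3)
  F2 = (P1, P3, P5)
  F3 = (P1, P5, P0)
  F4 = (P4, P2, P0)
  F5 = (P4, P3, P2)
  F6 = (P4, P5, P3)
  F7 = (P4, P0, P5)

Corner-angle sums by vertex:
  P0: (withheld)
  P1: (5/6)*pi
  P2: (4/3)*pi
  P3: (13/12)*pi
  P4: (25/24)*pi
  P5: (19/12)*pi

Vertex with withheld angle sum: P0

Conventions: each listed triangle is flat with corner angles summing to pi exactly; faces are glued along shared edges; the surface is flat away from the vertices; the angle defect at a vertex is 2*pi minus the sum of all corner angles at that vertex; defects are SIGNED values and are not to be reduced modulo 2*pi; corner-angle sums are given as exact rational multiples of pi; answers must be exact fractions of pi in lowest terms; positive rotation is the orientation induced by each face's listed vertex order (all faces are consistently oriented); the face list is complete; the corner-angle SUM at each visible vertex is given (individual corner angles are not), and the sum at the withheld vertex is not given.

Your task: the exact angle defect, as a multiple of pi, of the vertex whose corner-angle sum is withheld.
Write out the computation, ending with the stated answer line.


V = 6, E = 12, F = 8; chi = V - E + F = 2
Gauss-Bonnet: total defect = 2*pi*chi = 4*pi; visible defects sum to (33/8)*pi

Answer: defect(P0) = -pi/8


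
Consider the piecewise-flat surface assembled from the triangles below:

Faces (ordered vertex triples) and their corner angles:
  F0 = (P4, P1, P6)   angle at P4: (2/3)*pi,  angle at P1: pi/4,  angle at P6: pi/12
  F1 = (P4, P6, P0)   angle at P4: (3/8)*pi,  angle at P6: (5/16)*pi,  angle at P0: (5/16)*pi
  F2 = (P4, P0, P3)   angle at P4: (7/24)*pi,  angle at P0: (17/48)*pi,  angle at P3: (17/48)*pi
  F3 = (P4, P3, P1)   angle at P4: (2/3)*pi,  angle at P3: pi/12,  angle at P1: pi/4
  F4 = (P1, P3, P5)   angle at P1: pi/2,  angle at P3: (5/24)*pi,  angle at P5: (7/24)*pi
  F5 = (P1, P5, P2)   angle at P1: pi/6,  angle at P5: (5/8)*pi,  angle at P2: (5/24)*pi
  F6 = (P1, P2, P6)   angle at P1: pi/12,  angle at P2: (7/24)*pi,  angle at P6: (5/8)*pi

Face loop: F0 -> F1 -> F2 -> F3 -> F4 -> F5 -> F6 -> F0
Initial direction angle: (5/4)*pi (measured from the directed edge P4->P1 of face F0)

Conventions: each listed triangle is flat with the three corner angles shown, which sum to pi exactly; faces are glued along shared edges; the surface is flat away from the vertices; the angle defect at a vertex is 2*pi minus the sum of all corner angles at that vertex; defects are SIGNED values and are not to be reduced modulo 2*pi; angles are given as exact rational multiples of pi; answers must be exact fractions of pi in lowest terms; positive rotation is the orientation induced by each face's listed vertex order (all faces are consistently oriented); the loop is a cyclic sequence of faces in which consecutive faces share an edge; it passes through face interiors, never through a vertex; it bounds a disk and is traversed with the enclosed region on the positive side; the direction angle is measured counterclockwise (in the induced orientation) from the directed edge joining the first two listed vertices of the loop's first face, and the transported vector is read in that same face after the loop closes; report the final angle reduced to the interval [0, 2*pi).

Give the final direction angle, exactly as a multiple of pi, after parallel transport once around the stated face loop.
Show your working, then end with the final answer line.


enclosed vertex P1: corner angles sum to (5/4)*pi, defect = 2*pi - (5/4)*pi = (3/4)*pi
enclosed vertex P4: corner angles sum to 2*pi, defect = 2*pi - 2*pi = 0
final direction = starting direction + enclosed defect total, reduced mod 2*pi (induced orientation)
final angle = (5/4)*pi + (3/4)*pi = 0 (mod 2*pi)

Answer: final direction angle = 0


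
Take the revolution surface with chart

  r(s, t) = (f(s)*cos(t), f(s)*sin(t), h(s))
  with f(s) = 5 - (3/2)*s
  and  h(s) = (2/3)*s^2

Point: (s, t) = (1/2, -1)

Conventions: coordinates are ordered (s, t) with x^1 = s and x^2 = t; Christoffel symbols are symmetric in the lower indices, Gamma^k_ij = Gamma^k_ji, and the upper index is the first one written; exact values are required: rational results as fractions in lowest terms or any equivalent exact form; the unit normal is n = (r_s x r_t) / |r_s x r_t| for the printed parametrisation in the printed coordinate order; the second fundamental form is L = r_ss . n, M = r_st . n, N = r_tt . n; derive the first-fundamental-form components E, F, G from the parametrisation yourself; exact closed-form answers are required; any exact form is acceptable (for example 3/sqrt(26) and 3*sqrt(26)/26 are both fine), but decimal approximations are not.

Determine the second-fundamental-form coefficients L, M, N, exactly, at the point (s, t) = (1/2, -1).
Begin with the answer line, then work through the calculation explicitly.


Answer: L = -12*sqrt(97)/97, M = 0, N = 17*sqrt(97)/97

f = 17/4, f' = -3/2, f'' = 0, h' = 2/3, h'' = 4/3
E = 97/36, F = 0, G = 289/16; answer radicand W^2 = 97/36
unnormalised second-form numerators: l = -2, m = 0, n = 17/6; L = l/sqrt(97/36), and similarly M = m/sqrt(W^2), N = n/sqrt(W^2)
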